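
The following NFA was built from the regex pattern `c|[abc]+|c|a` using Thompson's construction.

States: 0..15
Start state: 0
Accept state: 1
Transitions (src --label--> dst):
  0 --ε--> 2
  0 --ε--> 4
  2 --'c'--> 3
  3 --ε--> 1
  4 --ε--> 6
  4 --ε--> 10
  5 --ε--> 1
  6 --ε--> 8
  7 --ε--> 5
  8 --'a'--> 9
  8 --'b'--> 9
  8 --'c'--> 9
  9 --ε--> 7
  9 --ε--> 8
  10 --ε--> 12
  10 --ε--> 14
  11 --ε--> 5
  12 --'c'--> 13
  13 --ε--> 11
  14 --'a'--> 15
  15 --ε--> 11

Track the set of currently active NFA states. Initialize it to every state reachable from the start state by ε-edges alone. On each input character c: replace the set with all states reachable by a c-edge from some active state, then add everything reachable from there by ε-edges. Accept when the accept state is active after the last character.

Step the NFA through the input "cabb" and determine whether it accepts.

Answer: ACCEPT

Steps:
start: ε-closure({0}) = {0,2,4,6,8,10,12,14}
'c' @ 1: {1,3,5,7,8,9,11,13}  [accepting]
'a' @ 2: {1,5,7,8,9}  [accepting]
'b' @ 3: {1,5,7,8,9}  [accepting]
'b' @ 4: {1,5,7,8,9}  [accepting]
end set {1,5,7,8,9} — state 1 in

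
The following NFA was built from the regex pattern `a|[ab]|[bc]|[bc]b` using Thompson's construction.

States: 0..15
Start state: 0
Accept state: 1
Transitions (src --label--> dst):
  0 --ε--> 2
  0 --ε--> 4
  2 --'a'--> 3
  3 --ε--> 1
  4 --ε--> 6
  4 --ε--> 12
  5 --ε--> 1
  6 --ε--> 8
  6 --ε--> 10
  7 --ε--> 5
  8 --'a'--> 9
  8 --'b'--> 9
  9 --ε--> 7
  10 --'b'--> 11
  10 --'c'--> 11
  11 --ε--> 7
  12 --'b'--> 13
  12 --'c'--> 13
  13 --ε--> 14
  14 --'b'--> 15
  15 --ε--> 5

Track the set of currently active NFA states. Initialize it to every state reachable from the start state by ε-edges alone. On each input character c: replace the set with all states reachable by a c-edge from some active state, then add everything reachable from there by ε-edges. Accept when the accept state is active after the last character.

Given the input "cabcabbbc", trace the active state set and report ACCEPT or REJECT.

initial (ε-close {0}): {0,2,4,6,8,10,12}
'c' @ 1: {1,5,7,11,13,14}  ✓accept
'a' @ 2: {}  — dead — no transitions
rest 'bcabbbc' ignored (set empty)
end set {} — state 1 not in

Answer: REJECT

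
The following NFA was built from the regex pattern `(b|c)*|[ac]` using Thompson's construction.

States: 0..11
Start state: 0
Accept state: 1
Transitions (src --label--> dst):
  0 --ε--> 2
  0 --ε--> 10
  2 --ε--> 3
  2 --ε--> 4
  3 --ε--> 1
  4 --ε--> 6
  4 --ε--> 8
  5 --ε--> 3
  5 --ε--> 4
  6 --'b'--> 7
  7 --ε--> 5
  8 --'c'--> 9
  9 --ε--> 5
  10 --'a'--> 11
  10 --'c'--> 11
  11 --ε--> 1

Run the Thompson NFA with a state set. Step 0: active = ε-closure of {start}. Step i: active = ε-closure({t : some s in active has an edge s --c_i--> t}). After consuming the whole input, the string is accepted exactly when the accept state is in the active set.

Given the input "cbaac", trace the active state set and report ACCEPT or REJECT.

start: ε-closure({0}) = {0,1,2,3,4,6,8,10}
'c' @ 1: {1,3,4,5,6,8,9,11}  ✓accept
'b' @ 2: {1,3,4,5,6,7,8}  ✓accept
'a' @ 3: {}  — dead — no transitions
rest 'ac' ignored (set empty)
final: {}; accept 1 not in set

Answer: REJECT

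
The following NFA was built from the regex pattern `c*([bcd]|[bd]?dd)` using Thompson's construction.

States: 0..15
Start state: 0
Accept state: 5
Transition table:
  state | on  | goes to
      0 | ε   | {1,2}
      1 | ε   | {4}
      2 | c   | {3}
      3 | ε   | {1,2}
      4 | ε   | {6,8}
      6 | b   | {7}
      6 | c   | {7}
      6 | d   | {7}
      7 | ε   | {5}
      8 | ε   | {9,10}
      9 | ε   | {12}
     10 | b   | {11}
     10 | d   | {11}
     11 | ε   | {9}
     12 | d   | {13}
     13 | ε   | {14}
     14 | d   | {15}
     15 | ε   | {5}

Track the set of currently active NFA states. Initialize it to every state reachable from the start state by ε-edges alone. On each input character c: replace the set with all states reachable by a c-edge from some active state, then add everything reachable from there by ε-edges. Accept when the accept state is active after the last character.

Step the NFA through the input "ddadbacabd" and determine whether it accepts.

Answer: REJECT

Derivation:
initial (ε-close {0}): {0,1,2,4,6,8,9,10,12}
'd' @ 1: {5,7,9,11,12,13,14}  ✓accept
'd' @ 2: {5,13,14,15}  ✓accept
'a' @ 3: {}  — state set empty
rest 'dbacabd' ignored (set empty)
final: {}; accept 5 not in set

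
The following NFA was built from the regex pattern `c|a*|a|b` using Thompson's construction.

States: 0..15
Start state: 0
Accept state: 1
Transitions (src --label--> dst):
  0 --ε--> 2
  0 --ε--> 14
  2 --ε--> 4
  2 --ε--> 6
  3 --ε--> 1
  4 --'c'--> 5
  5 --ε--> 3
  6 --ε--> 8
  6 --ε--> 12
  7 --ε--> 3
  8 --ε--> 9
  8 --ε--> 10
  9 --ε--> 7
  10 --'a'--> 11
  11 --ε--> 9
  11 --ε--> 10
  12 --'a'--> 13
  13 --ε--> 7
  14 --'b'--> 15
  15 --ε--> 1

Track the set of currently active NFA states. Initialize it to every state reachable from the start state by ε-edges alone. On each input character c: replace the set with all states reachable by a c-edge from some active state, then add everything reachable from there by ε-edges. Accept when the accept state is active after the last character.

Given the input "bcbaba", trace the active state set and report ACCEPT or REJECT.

Answer: REJECT

Derivation:
initial (ε-close {0}): {0,1,2,3,4,6,7,8,9,10,12,14}
'b' @ 1: {1,15}  ✓accept
'c' @ 2: {}  — no active states
rest 'baba' ignored (set empty)
end set {} — state 1 not in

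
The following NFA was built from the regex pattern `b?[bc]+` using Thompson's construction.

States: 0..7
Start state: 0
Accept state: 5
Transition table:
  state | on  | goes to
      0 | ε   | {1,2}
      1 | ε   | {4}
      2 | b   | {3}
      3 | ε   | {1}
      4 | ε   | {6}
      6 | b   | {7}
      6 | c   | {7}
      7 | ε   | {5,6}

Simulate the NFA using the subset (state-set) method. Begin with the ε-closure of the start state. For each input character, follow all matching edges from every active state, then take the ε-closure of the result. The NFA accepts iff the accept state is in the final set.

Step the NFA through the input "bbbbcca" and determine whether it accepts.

start: ε-closure({0}) = {0,1,2,4,6}
'b' @ 1: {1,3,4,5,6,7}  (accept∈set)
'b' @ 2: {5,6,7}  (accept∈set)
'b' @ 3: {5,6,7}  (accept∈set)
'b' @ 4: {5,6,7}  (accept∈set)
'c' @ 5: {5,6,7}  (accept∈set)
'c' @ 6: {5,6,7}  (accept∈set)
'a' @ 7: {}  — no active states
end set {} — state 5 not in

Answer: REJECT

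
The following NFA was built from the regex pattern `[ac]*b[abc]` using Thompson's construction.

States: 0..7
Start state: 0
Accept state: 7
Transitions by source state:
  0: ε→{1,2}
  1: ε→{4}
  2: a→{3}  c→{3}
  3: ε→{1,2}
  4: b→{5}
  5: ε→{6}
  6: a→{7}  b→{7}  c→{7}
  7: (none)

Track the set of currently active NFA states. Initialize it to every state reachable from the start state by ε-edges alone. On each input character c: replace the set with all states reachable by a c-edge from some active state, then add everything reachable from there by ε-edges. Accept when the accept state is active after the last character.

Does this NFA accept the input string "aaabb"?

Answer: ACCEPT

Steps:
start: ε-closure({0}) = {0,1,2,4}
'a' @ 1: {1,2,3,4}
'a' @ 2: {1,2,3,4}
'a' @ 3: {1,2,3,4}
'b' @ 4: {5,6}
'b' @ 5: {7}  (accept∈set)
final: {7}; accept 7 in set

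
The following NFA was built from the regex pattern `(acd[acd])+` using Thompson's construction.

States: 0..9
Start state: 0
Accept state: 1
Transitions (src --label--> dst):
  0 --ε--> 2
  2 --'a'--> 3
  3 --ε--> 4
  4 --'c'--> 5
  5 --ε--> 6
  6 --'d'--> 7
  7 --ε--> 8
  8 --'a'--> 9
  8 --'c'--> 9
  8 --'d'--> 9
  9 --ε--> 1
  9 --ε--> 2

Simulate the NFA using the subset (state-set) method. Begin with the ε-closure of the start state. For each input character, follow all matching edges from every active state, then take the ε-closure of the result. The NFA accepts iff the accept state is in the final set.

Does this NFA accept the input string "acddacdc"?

start: ε-closure({0}) = {0,2}
'a' @ 1: {3,4}
'c' @ 2: {5,6}
'd' @ 3: {7,8}
'd' @ 4: {1,2,9}  (accept∈set)
'a' @ 5: {3,4}
'c' @ 6: {5,6}
'd' @ 7: {7,8}
'c' @ 8: {1,2,9}  (accept∈set)
final: {1,2,9}; accept 1 in set

Answer: ACCEPT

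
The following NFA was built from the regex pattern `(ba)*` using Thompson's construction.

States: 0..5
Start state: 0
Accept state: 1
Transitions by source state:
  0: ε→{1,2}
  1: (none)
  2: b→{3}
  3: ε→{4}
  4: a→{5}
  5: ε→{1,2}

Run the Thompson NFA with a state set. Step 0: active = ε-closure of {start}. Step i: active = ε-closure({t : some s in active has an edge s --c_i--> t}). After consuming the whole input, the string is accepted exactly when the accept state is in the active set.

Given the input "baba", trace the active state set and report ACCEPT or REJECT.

Answer: ACCEPT

Steps:
initial (ε-close {0}): {0,1,2}
'b' @ 1: {3,4}
'a' @ 2: {1,2,5}  ✓accept
'b' @ 3: {3,4}
'a' @ 4: {1,2,5}  ✓accept
after full input: {1,2,5}  (accept=1 in)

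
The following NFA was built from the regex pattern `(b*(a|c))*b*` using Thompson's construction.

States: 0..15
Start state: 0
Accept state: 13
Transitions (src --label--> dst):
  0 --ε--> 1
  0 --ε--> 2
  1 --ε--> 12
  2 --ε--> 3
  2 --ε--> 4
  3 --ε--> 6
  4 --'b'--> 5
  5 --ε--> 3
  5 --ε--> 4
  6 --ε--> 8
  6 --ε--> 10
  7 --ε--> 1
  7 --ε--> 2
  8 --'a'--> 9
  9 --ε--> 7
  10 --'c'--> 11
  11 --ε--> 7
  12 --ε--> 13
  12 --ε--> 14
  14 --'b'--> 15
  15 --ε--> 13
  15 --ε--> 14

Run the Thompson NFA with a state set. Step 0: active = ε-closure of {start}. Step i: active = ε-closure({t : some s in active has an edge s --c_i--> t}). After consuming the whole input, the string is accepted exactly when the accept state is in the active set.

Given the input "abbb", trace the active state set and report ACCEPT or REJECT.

Answer: ACCEPT

Steps:
S₀ = ε-closure({0}) = {0,1,2,3,4,6,8,10,12,13,14}
'a' @ 1: {1,2,3,4,6,7,8,9,10,12,13,14}  ✓accept
'b' @ 2: {3,4,5,6,8,10,13,14,15}  ✓accept
'b' @ 3: {3,4,5,6,8,10,13,14,15}  ✓accept
'b' @ 4: {3,4,5,6,8,10,13,14,15}  ✓accept
final: {3,4,5,6,8,10,13,14,15}; accept 13 in set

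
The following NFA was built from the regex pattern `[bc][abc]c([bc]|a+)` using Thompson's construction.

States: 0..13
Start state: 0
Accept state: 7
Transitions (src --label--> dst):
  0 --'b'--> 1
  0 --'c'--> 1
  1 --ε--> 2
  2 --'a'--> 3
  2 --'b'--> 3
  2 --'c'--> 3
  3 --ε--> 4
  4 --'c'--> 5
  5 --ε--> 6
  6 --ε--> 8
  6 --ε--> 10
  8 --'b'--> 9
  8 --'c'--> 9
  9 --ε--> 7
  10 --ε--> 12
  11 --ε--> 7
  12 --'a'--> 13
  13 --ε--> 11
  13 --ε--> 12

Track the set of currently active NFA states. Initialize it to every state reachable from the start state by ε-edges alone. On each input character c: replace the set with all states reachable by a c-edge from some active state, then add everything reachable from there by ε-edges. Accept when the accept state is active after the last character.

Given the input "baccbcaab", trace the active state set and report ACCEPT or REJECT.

S₀ = ε-closure({0}) = {0}
'b' @ 1: {1,2}
'a' @ 2: {3,4}
'c' @ 3: {5,6,8,10,12}
'c' @ 4: {7,9}  ✓accept
'b' @ 5: {}  — dead — no transitions
rest 'caab' ignored (set empty)
after full input: {}  (accept=7 not in)

Answer: REJECT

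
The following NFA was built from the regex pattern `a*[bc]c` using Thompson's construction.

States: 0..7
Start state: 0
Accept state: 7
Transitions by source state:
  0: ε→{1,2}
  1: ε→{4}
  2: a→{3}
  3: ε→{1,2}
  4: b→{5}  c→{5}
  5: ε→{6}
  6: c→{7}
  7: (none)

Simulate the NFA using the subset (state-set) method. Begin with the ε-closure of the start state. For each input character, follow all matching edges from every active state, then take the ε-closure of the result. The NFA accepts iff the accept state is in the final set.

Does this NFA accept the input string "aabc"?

initial (ε-close {0}): {0,1,2,4}
'a' @ 1: {1,2,3,4}
'a' @ 2: {1,2,3,4}
'b' @ 3: {5,6}
'c' @ 4: {7}  [accepting]
end set {7} — state 7 in

Answer: ACCEPT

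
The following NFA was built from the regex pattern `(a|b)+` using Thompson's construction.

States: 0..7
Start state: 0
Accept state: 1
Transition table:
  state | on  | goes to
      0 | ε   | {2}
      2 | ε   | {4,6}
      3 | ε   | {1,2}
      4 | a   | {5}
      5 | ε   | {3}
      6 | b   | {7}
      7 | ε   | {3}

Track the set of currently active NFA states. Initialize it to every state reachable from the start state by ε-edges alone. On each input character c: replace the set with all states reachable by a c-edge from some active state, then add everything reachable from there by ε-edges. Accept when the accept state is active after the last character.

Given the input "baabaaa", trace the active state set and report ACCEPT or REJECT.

initial (ε-close {0}): {0,2,4,6}
'b' @ 1: {1,2,3,4,6,7}  ✓accept
'a' @ 2: {1,2,3,4,5,6}  ✓accept
'a' @ 3: {1,2,3,4,5,6}  ✓accept
'b' @ 4: {1,2,3,4,6,7}  ✓accept
'a' @ 5: {1,2,3,4,5,6}  ✓accept
'a' @ 6: {1,2,3,4,5,6}  ✓accept
'a' @ 7: {1,2,3,4,5,6}  ✓accept
final: {1,2,3,4,5,6}; accept 1 in set

Answer: ACCEPT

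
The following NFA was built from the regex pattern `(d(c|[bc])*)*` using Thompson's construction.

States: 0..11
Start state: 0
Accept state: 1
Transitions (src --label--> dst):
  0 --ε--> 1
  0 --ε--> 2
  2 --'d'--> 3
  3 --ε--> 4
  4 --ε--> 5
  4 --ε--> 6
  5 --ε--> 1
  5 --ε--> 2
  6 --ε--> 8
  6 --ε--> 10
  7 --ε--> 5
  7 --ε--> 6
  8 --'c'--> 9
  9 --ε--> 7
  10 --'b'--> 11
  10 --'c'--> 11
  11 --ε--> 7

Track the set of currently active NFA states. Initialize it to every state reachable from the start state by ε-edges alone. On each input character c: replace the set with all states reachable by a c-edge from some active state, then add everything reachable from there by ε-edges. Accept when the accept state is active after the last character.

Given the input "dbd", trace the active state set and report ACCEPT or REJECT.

start: ε-closure({0}) = {0,1,2}
'd' @ 1: {1,2,3,4,5,6,8,10}  (accept∈set)
'b' @ 2: {1,2,5,6,7,8,10,11}  (accept∈set)
'd' @ 3: {1,2,3,4,5,6,8,10}  (accept∈set)
after full input: {1,2,3,4,5,6,8,10}  (accept=1 in)

Answer: ACCEPT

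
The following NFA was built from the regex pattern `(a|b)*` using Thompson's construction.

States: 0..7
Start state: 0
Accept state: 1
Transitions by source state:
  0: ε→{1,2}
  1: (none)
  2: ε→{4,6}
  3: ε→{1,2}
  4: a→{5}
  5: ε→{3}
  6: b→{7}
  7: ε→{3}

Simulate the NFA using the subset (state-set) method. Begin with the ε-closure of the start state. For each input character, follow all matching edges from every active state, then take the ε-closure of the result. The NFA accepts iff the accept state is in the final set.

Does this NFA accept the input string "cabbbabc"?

S₀ = ε-closure({0}) = {0,1,2,4,6}
'c' @ 1: {}  — dead — no transitions
rest 'abbbabc' ignored (set empty)
final: {}; accept 1 not in set

Answer: REJECT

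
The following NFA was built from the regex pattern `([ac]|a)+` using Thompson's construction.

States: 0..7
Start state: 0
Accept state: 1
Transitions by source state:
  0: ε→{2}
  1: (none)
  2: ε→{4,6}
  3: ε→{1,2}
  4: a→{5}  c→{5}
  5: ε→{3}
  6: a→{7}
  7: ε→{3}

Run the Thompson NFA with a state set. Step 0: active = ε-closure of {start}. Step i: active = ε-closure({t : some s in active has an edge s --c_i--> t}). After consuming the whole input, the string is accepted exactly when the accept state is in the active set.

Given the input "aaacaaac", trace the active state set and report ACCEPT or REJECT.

Answer: ACCEPT

Steps:
initial (ε-close {0}): {0,2,4,6}
'a' @ 1: {1,2,3,4,5,6,7}  ✓accept
'a' @ 2: {1,2,3,4,5,6,7}  ✓accept
'a' @ 3: {1,2,3,4,5,6,7}  ✓accept
'c' @ 4: {1,2,3,4,5,6}  ✓accept
'a' @ 5: {1,2,3,4,5,6,7}  ✓accept
'a' @ 6: {1,2,3,4,5,6,7}  ✓accept
'a' @ 7: {1,2,3,4,5,6,7}  ✓accept
'c' @ 8: {1,2,3,4,5,6}  ✓accept
after full input: {1,2,3,4,5,6}  (accept=1 in)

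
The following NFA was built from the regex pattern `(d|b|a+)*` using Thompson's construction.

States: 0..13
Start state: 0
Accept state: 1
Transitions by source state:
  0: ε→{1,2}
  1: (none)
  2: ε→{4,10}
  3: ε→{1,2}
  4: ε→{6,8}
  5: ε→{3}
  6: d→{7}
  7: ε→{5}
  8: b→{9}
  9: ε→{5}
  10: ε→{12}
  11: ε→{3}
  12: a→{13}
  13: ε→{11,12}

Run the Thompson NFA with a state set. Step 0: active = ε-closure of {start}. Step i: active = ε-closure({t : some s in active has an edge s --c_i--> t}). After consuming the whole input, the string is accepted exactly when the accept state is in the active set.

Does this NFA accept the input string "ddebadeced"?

Answer: REJECT

Steps:
initial (ε-close {0}): {0,1,2,4,6,8,10,12}
'd' @ 1: {1,2,3,4,5,6,7,8,10,12}  ✓accept
'd' @ 2: {1,2,3,4,5,6,7,8,10,12}  ✓accept
'e' @ 3: {}  — dead — no transitions
rest 'badeced' ignored (set empty)
after full input: {}  (accept=1 not in)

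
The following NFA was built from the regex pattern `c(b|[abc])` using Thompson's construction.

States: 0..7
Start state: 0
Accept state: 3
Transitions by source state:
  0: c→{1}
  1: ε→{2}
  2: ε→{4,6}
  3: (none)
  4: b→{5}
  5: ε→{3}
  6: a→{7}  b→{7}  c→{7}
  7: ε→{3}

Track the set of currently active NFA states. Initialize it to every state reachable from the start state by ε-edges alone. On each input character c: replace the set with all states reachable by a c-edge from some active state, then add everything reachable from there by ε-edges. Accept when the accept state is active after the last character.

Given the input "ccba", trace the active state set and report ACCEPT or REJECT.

Answer: REJECT

Trace:
S₀ = ε-closure({0}) = {0}
'c' @ 1: {1,2,4,6}
'c' @ 2: {3,7}  [accepting]
'b' @ 3: {}  — dead — no transitions
rest 'a' ignored (set empty)
end set {} — state 3 not in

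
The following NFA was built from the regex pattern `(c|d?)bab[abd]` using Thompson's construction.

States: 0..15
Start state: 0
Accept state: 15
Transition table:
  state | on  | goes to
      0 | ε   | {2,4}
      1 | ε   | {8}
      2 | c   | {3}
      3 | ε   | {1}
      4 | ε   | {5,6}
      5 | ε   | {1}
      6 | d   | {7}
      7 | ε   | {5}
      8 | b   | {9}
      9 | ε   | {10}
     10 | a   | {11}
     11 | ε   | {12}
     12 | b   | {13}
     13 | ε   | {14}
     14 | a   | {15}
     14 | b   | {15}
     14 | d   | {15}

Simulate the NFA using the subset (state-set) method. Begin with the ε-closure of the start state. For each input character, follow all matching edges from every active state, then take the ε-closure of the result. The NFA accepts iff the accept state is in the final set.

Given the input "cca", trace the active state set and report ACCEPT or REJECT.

Answer: REJECT

Derivation:
start: ε-closure({0}) = {0,1,2,4,5,6,8}
'c' @ 1: {1,3,8}
'c' @ 2: {}  — state set empty
rest 'a' ignored (set empty)
final: {}; accept 15 not in set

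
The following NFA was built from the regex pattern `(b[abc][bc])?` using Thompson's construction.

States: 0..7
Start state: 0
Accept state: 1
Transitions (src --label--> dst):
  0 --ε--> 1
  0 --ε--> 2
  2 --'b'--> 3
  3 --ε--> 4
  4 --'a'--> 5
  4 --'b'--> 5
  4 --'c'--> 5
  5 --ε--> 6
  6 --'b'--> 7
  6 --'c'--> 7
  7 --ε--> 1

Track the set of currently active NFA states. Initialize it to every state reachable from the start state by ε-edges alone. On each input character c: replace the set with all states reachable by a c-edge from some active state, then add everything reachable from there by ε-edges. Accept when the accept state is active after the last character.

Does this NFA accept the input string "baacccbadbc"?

Answer: REJECT

Derivation:
start: ε-closure({0}) = {0,1,2}
'b' @ 1: {3,4}
'a' @ 2: {5,6}
'a' @ 3: {}  — dead — no transitions
rest 'cccbadbc' ignored (set empty)
after full input: {}  (accept=1 not in)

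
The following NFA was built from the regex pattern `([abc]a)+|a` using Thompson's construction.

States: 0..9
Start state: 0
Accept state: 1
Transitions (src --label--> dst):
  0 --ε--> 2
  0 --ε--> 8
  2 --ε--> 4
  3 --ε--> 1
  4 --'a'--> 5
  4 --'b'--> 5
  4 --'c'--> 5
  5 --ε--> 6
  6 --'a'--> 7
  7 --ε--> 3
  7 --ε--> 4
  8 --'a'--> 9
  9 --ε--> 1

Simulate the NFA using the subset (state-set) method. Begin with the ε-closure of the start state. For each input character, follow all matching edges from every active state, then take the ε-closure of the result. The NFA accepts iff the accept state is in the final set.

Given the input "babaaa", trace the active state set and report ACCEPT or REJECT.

Answer: ACCEPT

Trace:
start: ε-closure({0}) = {0,2,4,8}
'b' @ 1: {5,6}
'a' @ 2: {1,3,4,7}  ✓accept
'b' @ 3: {5,6}
'a' @ 4: {1,3,4,7}  ✓accept
'a' @ 5: {5,6}
'a' @ 6: {1,3,4,7}  ✓accept
end set {1,3,4,7} — state 1 in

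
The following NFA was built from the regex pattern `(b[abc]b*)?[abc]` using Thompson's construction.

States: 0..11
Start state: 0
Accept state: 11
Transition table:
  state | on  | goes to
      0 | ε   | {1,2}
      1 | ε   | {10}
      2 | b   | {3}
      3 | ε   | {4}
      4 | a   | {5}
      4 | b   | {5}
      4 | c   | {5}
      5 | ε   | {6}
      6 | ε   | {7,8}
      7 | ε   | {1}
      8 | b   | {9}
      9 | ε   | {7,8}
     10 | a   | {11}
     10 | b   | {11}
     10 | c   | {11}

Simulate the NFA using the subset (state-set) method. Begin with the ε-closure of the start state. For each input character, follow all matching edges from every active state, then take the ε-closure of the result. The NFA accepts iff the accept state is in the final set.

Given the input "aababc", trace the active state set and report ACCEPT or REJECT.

initial (ε-close {0}): {0,1,2,10}
'a' @ 1: {11}  ✓accept
'a' @ 2: {}  — dead — no transitions
rest 'babc' ignored (set empty)
end set {} — state 11 not in

Answer: REJECT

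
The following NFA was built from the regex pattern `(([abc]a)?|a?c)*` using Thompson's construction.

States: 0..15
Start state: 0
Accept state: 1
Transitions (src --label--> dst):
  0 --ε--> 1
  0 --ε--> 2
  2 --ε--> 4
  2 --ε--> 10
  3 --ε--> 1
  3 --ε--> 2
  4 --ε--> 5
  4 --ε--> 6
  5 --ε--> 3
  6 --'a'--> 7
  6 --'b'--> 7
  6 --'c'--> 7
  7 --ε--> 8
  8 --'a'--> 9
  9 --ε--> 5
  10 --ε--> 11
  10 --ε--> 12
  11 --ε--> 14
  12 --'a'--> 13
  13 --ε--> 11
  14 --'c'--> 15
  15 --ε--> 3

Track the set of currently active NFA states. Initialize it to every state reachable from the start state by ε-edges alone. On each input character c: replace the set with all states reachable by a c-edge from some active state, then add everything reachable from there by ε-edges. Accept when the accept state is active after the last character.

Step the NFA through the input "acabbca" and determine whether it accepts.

initial (ε-close {0}): {0,1,2,3,4,5,6,10,11,12,14}
'a' @ 1: {7,8,11,13,14}
'c' @ 2: {1,2,3,4,5,6,10,11,12,14,15}  (accept∈set)
'a' @ 3: {7,8,11,13,14}
'b' @ 4: {}  — no active states
rest 'bca' ignored (set empty)
end set {} — state 1 not in

Answer: REJECT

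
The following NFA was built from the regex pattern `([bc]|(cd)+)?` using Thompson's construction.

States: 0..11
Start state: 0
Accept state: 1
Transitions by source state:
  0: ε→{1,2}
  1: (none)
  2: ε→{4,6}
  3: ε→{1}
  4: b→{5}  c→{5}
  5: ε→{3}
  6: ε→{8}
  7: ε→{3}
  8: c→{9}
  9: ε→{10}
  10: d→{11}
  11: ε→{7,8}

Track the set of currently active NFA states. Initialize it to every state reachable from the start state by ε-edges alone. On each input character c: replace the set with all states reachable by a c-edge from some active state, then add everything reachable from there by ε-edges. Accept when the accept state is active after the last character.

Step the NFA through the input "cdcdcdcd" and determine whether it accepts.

Answer: ACCEPT

Derivation:
start: ε-closure({0}) = {0,1,2,4,6,8}
'c' @ 1: {1,3,5,9,10}  [accepting]
'd' @ 2: {1,3,7,8,11}  [accepting]
'c' @ 3: {9,10}
'd' @ 4: {1,3,7,8,11}  [accepting]
'c' @ 5: {9,10}
'd' @ 6: {1,3,7,8,11}  [accepting]
'c' @ 7: {9,10}
'd' @ 8: {1,3,7,8,11}  [accepting]
after full input: {1,3,7,8,11}  (accept=1 in)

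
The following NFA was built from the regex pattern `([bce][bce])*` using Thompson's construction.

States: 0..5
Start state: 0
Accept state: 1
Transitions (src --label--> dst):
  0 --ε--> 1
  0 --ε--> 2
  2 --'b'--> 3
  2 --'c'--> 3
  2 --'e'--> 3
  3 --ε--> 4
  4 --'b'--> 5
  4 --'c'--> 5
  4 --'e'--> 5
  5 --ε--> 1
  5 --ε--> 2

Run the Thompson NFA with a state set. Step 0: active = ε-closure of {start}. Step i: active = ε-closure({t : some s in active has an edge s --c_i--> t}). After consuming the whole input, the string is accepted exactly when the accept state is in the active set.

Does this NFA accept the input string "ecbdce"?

Answer: REJECT

Derivation:
start: ε-closure({0}) = {0,1,2}
'e' @ 1: {3,4}
'c' @ 2: {1,2,5}  ✓accept
'b' @ 3: {3,4}
'd' @ 4: {}  — no active states
rest 'ce' ignored (set empty)
after full input: {}  (accept=1 not in)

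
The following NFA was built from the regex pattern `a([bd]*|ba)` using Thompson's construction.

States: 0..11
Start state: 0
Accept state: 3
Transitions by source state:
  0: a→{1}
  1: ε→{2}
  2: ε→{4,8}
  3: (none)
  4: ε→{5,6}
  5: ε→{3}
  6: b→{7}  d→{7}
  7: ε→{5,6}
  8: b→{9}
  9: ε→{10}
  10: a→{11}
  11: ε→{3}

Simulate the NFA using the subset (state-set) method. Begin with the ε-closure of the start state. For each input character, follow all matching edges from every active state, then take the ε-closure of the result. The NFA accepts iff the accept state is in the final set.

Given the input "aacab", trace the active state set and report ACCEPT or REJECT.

Answer: REJECT

Derivation:
start: ε-closure({0}) = {0}
'a' @ 1: {1,2,3,4,5,6,8}  ✓accept
'a' @ 2: {}  — state set empty
rest 'cab' ignored (set empty)
end set {} — state 3 not in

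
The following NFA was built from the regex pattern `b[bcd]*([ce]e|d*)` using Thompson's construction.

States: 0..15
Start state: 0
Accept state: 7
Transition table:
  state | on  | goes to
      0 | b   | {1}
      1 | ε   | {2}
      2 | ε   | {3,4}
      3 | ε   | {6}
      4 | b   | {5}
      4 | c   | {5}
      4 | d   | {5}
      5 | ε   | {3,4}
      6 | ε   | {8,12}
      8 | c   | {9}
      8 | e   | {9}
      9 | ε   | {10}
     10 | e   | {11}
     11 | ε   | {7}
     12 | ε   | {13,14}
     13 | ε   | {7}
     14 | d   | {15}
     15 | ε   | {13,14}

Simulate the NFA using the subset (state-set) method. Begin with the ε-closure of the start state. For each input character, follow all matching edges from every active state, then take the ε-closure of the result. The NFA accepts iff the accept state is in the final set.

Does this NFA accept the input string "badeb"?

Answer: REJECT

Steps:
S₀ = ε-closure({0}) = {0}
'b' @ 1: {1,2,3,4,6,7,8,12,13,14}  (accept∈set)
'a' @ 2: {}  — dead — no transitions
rest 'deb' ignored (set empty)
final: {}; accept 7 not in set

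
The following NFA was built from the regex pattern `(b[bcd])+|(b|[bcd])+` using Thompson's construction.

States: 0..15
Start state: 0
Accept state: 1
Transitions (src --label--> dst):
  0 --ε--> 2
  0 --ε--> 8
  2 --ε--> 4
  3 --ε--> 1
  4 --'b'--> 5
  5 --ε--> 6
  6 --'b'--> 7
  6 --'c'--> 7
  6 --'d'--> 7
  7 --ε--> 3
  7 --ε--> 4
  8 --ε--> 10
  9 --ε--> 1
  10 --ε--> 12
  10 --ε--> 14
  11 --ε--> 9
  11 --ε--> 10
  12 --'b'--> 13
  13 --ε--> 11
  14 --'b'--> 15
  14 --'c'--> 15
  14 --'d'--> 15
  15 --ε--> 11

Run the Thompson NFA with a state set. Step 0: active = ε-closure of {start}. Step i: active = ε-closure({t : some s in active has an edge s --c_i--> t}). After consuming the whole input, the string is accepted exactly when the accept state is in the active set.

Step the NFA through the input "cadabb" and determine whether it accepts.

Answer: REJECT

Trace:
start: ε-closure({0}) = {0,2,4,8,10,12,14}
'c' @ 1: {1,9,10,11,12,14,15}  [accepting]
'a' @ 2: {}  — state set empty
rest 'dabb' ignored (set empty)
end set {} — state 1 not in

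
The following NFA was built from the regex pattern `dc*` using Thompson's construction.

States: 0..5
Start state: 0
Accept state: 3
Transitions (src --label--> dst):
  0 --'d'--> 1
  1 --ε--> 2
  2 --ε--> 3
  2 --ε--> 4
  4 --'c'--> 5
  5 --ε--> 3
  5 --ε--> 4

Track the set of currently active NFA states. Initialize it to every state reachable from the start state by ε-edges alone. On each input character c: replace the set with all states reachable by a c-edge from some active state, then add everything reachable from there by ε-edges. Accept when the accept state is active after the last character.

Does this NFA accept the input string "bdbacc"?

Answer: REJECT

Derivation:
start: ε-closure({0}) = {0}
'b' @ 1: {}  — dead — no transitions
rest 'dbacc' ignored (set empty)
final: {}; accept 3 not in set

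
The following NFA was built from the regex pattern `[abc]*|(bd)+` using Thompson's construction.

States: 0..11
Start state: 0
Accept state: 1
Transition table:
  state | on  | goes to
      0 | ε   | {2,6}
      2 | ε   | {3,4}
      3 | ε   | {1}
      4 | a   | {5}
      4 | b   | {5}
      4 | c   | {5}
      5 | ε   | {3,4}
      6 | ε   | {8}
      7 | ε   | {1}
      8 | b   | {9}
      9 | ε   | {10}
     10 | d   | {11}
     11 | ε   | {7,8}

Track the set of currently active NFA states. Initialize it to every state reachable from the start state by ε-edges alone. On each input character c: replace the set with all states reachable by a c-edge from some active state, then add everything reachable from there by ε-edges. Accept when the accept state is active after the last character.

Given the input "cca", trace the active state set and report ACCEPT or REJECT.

S₀ = ε-closure({0}) = {0,1,2,3,4,6,8}
'c' @ 1: {1,3,4,5}  [accepting]
'c' @ 2: {1,3,4,5}  [accepting]
'a' @ 3: {1,3,4,5}  [accepting]
end set {1,3,4,5} — state 1 in

Answer: ACCEPT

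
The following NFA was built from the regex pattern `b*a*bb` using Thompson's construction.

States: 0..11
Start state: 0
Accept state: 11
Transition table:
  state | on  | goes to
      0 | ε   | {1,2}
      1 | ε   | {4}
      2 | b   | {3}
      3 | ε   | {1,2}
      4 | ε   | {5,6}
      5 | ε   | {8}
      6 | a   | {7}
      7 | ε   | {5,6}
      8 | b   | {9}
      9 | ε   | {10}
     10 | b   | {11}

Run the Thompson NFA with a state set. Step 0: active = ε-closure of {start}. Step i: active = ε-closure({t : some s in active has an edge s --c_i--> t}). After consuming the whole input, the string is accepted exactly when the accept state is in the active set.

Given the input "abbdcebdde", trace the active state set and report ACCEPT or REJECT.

initial (ε-close {0}): {0,1,2,4,5,6,8}
'a' @ 1: {5,6,7,8}
'b' @ 2: {9,10}
'b' @ 3: {11}  [accepting]
'd' @ 4: {}  — no active states
rest 'cebdde' ignored (set empty)
end set {} — state 11 not in

Answer: REJECT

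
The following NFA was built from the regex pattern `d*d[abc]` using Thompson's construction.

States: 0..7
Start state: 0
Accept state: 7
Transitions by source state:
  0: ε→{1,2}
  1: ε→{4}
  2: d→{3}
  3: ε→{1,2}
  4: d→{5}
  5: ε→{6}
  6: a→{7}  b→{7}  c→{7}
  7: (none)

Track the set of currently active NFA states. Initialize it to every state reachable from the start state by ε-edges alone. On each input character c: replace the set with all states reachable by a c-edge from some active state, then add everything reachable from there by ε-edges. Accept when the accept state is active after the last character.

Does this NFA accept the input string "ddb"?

initial (ε-close {0}): {0,1,2,4}
'd' @ 1: {1,2,3,4,5,6}
'd' @ 2: {1,2,3,4,5,6}
'b' @ 3: {7}  ✓accept
end set {7} — state 7 in

Answer: ACCEPT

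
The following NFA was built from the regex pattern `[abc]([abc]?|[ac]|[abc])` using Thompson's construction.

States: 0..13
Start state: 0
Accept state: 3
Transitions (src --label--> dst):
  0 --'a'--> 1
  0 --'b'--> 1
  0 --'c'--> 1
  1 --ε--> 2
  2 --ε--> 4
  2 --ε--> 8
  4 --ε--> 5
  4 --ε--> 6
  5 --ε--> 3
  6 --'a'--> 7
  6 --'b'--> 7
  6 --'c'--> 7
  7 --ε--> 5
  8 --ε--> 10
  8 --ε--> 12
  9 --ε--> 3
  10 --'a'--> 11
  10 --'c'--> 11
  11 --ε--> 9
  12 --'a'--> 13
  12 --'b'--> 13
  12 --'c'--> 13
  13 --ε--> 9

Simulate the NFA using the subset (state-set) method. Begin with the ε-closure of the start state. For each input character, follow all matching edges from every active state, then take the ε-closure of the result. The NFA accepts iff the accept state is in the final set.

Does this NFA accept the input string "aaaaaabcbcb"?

initial (ε-close {0}): {0}
'a' @ 1: {1,2,3,4,5,6,8,10,12}  [accepting]
'a' @ 2: {3,5,7,9,11,13}  [accepting]
'a' @ 3: {}  — state set empty
rest 'aaabcbcb' ignored (set empty)
after full input: {}  (accept=3 not in)

Answer: REJECT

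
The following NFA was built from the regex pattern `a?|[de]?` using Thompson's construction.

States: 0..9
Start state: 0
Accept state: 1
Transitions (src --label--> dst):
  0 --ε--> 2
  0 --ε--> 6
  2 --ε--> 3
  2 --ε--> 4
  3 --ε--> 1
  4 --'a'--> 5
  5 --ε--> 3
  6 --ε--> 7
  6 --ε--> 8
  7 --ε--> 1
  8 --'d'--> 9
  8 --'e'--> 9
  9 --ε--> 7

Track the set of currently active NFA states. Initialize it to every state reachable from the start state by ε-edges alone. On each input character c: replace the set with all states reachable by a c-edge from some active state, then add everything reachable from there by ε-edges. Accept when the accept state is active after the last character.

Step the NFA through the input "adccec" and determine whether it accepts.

Answer: REJECT

Trace:
start: ε-closure({0}) = {0,1,2,3,4,6,7,8}
'a' @ 1: {1,3,5}  ✓accept
'd' @ 2: {}  — dead — no transitions
rest 'ccec' ignored (set empty)
after full input: {}  (accept=1 not in)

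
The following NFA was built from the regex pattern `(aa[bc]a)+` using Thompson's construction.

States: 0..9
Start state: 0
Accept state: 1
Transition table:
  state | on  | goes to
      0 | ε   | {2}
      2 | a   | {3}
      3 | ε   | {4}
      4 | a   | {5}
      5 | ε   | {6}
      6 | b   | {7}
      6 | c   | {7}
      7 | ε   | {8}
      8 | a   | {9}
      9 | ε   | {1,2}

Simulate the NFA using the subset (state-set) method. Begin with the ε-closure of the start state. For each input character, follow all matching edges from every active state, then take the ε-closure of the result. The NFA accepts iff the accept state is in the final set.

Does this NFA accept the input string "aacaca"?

S₀ = ε-closure({0}) = {0,2}
'a' @ 1: {3,4}
'a' @ 2: {5,6}
'c' @ 3: {7,8}
'a' @ 4: {1,2,9}  (accept∈set)
'c' @ 5: {}  — no active states
rest 'a' ignored (set empty)
after full input: {}  (accept=1 not in)

Answer: REJECT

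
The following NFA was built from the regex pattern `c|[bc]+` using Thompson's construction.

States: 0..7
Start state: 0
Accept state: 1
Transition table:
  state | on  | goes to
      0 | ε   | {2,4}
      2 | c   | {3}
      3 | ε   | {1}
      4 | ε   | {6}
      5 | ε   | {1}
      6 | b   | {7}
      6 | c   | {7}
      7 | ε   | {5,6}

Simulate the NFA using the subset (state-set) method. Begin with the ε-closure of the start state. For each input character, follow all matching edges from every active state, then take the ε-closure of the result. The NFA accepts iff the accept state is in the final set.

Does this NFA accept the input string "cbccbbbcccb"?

S₀ = ε-closure({0}) = {0,2,4,6}
'c' @ 1: {1,3,5,6,7}  ✓accept
'b' @ 2: {1,5,6,7}  ✓accept
'c' @ 3: {1,5,6,7}  ✓accept
'c' @ 4: {1,5,6,7}  ✓accept
'b' @ 5: {1,5,6,7}  ✓accept
'b' @ 6: {1,5,6,7}  ✓accept
'b' @ 7: {1,5,6,7}  ✓accept
'c' @ 8: {1,5,6,7}  ✓accept
'c' @ 9: {1,5,6,7}  ✓accept
'c' @ 10: {1,5,6,7}  ✓accept
'b' @ 11: {1,5,6,7}  ✓accept
after full input: {1,5,6,7}  (accept=1 in)

Answer: ACCEPT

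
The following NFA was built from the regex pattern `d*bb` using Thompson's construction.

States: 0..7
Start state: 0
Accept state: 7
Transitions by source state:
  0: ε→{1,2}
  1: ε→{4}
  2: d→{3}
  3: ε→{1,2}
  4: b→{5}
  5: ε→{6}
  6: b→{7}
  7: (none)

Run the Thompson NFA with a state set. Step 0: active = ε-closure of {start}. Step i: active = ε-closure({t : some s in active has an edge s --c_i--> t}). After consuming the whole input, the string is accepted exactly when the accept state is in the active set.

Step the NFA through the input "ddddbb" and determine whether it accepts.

Answer: ACCEPT

Steps:
start: ε-closure({0}) = {0,1,2,4}
'd' @ 1: {1,2,3,4}
'd' @ 2: {1,2,3,4}
'd' @ 3: {1,2,3,4}
'd' @ 4: {1,2,3,4}
'b' @ 5: {5,6}
'b' @ 6: {7}  [accepting]
final: {7}; accept 7 in set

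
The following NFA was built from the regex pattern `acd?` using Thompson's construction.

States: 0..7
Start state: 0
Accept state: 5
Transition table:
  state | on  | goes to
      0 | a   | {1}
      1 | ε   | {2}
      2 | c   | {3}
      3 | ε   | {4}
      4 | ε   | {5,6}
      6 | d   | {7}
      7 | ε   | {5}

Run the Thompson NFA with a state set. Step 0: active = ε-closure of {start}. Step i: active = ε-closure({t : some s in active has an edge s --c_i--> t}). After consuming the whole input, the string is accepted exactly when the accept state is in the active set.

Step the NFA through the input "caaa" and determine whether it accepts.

Answer: REJECT

Derivation:
start: ε-closure({0}) = {0}
'c' @ 1: {}  — dead — no transitions
rest 'aaa' ignored (set empty)
final: {}; accept 5 not in set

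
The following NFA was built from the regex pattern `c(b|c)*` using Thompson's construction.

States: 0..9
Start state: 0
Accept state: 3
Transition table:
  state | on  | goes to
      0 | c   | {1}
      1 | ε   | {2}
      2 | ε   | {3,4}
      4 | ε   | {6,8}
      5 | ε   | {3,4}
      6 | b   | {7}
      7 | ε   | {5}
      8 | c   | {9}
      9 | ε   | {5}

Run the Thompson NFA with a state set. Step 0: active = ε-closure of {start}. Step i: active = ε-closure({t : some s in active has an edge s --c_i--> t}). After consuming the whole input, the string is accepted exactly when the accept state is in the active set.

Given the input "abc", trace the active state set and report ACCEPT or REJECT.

Answer: REJECT

Steps:
initial (ε-close {0}): {0}
'a' @ 1: {}  — state set empty
rest 'bc' ignored (set empty)
end set {} — state 3 not in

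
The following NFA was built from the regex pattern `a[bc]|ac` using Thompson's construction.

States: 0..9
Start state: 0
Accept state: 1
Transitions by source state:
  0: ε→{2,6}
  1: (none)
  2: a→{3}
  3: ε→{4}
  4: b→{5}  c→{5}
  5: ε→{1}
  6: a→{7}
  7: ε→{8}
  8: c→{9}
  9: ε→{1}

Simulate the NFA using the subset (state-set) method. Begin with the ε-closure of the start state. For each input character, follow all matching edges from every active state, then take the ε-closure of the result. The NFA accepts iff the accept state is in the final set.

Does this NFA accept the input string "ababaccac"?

start: ε-closure({0}) = {0,2,6}
'a' @ 1: {3,4,7,8}
'b' @ 2: {1,5}  (accept∈set)
'a' @ 3: {}  — dead — no transitions
rest 'baccac' ignored (set empty)
end set {} — state 1 not in

Answer: REJECT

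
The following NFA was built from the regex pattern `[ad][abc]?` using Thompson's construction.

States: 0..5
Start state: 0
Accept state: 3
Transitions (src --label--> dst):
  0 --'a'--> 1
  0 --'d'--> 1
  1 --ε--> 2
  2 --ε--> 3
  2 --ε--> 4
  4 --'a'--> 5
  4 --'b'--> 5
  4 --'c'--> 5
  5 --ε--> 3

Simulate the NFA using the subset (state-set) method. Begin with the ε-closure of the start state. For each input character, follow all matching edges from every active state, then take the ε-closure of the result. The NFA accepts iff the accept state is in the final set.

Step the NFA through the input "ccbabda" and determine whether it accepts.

Answer: REJECT

Derivation:
initial (ε-close {0}): {0}
'c' @ 1: {}  — no active states
rest 'cbabda' ignored (set empty)
after full input: {}  (accept=3 not in)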